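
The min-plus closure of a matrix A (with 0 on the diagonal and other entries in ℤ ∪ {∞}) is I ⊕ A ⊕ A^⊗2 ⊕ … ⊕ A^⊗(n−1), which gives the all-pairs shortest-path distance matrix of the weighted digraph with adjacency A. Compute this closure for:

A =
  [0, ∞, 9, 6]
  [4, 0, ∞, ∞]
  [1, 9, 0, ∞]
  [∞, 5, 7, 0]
Closure =
  [0, 11, 9, 6]
  [4, 0, 13, 10]
  [1, 9, 0, 7]
  [8, 5, 7, 0]

This is the Floyd-Warshall all-pairs shortest-path computation. For each intermediate vertex k = 0, 1, …, 3, update dist[i][j] ← min(dist[i][j], dist[i][k] + dist[k][j]). The final matrix gives, for each (i, j), the minimum total weight of any directed path from i to j (possibly empty when i = j).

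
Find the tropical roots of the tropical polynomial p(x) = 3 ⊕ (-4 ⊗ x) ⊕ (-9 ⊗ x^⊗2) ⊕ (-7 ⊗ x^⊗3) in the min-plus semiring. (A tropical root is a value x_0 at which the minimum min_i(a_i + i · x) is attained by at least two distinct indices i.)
Roots: {-2, 5, 7}

Each tropical root is a break point of the lower envelope of the lines y = a_i + i · x (there are 4 lines, with slopes 0, 1, ..., 3). Only the lines that attain the minimum somewhere contribute to roots; other lines are dominated. Here the surviving (envelope) indices are i = 3, i = 2, i = 1, i = 0.
Intersections between consecutive envelope lines give the roots: for adjacent envelope indices i < j the intersection is x = (a_i − a_j) / (j − i). Reading off the sorted break points: {-2, 5, 7}.
Verification: at each break x_0, at least two indices attain the minimum of min_i(a_i + i · x_0).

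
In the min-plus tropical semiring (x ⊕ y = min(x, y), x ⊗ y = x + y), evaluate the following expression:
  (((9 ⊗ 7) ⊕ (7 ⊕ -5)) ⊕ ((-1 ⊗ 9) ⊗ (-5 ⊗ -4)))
(((9 ⊗ 7) ⊕ (7 ⊕ -5)) ⊕ ((-1 ⊗ 9) ⊗ (-5 ⊗ -4))) = -5

Expand innermost to outermost. Recall ⊕ takes the minimum of its arguments and ⊗ takes their sum. Working out the expression (((9 ⊗ 7) ⊕ (7 ⊕ -5)) ⊕ ((-1 ⊗ 9) ⊗ (-5 ⊗ -4))) gives -5.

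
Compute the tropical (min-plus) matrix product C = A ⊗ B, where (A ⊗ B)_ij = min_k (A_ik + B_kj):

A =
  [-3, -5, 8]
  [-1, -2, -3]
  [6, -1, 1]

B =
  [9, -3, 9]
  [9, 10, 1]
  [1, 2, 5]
A ⊗ B =
  [4, -6, -4]
  [-2, -4, -1]
  [2, 3, 0]

Apply the min-plus product entry-by-entry:
  C[0][0] = min over k of (A[0][0] + B[0][0] = -3 + 9 = 6, A[0][1] + B[1][0] = -5 + 9 = 4, A[0][2] + B[2][0] = 8 + 1 = 9) = 4 (attained at k = 1)
  C[0][1] = min over k of (A[0][0] + B[0][1] = -3 + -3 = -6, A[0][1] + B[1][1] = -5 + 10 = 5, A[0][2] + B[2][1] = 8 + 2 = 10) = -6 (attained at k = 0)
  C[0][2] = min over k of (A[0][0] + B[0][2] = -3 + 9 = 6, A[0][1] + B[1][2] = -5 + 1 = -4, A[0][2] + B[2][2] = 8 + 5 = 13) = -4 (attained at k = 1)
  C[1][0] = min over k of (A[1][0] + B[0][0] = -1 + 9 = 8, A[1][1] + B[1][0] = -2 + 9 = 7, A[1][2] + B[2][0] = -3 + 1 = -2) = -2 (attained at k = 2)
  C[1][1] = min over k of (A[1][0] + B[0][1] = -1 + -3 = -4, A[1][1] + B[1][1] = -2 + 10 = 8, A[1][2] + B[2][1] = -3 + 2 = -1) = -4 (attained at k = 0)
  C[1][2] = min over k of (A[1][0] + B[0][2] = -1 + 9 = 8, A[1][1] + B[1][2] = -2 + 1 = -1, A[1][2] + B[2][2] = -3 + 5 = 2) = -1 (attained at k = 1)
  C[2][0] = min over k of (A[2][0] + B[0][0] = 6 + 9 = 15, A[2][1] + B[1][0] = -1 + 9 = 8, A[2][2] + B[2][0] = 1 + 1 = 2) = 2 (attained at k = 2)
  C[2][1] = min over k of (A[2][0] + B[0][1] = 6 + -3 = 3, A[2][1] + B[1][1] = -1 + 10 = 9, A[2][2] + B[2][1] = 1 + 2 = 3) = 3 (attained at k = 0)
  C[2][2] = min over k of (A[2][0] + B[0][2] = 6 + 9 = 15, A[2][1] + B[1][2] = -1 + 1 = 0, A[2][2] + B[2][2] = 1 + 5 = 6) = 0 (attained at k = 1)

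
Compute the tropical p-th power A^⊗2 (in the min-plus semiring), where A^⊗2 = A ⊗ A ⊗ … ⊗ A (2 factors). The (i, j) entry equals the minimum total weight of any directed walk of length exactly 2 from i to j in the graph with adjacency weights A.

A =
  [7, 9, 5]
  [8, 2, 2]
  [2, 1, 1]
A^⊗2 =
  [7, 6, 6]
  [4, 3, 3]
  [3, 2, 2]

Each entry (A^⊗2)_ij equals the minimum over all length-2 walks i = v_0 → v_1 → … → v_2 = j of Σ_t A[v_t][v_{t+1}]. For example, for (i, j) = (0, 2) we minimise over 3 possible intermediate vertex sequences; the minimum is 6, attained along the walk 0 → 2 → 2.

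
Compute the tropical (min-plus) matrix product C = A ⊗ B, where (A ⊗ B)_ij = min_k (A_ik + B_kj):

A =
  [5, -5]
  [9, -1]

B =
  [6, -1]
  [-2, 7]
A ⊗ B =
  [-7, 2]
  [-3, 6]

Apply the min-plus product entry-by-entry:
  C[0][0] = min over k of (A[0][0] + B[0][0] = 5 + 6 = 11, A[0][1] + B[1][0] = -5 + -2 = -7) = -7 (attained at k = 1)
  C[0][1] = min over k of (A[0][0] + B[0][1] = 5 + -1 = 4, A[0][1] + B[1][1] = -5 + 7 = 2) = 2 (attained at k = 1)
  C[1][0] = min over k of (A[1][0] + B[0][0] = 9 + 6 = 15, A[1][1] + B[1][0] = -1 + -2 = -3) = -3 (attained at k = 1)
  C[1][1] = min over k of (A[1][0] + B[0][1] = 9 + -1 = 8, A[1][1] + B[1][1] = -1 + 7 = 6) = 6 (attained at k = 1)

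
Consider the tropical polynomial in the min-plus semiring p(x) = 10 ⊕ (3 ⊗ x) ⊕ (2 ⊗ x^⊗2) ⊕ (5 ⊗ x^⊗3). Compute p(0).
p(0) = 2

A tropical monomial a ⊗ x^⊗i evaluates to a + i · x. Evaluating each term at x = 0:
  Term 0 contributes 10 + 0 · 0 = 10
  Term 1 contributes 3 + 1 · 0 = 3
  Term 2 contributes 2 + 2 · 0 = 2
  Term 3 contributes 5 + 3 · 0 = 5
p(0) = ⊕ of these = min[10, 3, 2, 5] = 2.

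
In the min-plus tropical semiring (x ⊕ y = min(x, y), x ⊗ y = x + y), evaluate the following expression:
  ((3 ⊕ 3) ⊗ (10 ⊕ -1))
((3 ⊕ 3) ⊗ (10 ⊕ -1)) = 2

Expand innermost to outermost. Recall ⊕ takes the minimum of its arguments and ⊗ takes their sum. Working out the expression ((3 ⊕ 3) ⊗ (10 ⊕ -1)) gives 2.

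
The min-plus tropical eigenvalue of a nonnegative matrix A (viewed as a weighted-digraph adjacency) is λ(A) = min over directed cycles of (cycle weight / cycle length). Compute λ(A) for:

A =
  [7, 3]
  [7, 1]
λ(A) = 1

Enumerate directed cycles and compute their means (weight / length). Sample:
  cycle 0 → 0: weight = 7, length = 1, mean = 7/1 ≈ 7.000
  cycle 1 → 1: weight = 1, length = 1, mean = 1/1 ≈ 1.000
  cycle 0 → 1 → 0: weight = 10, length = 2, mean = 10/2 ≈ 5.000
  cycle 1 → 0 → 1: weight = 10, length = 2, mean = 10/2 ≈ 5.000
Minimum mean = 1.000, attained e.g. along the cycle 1 → 1 with weight 1 and length 1. So λ(A) = 1/1 = 1.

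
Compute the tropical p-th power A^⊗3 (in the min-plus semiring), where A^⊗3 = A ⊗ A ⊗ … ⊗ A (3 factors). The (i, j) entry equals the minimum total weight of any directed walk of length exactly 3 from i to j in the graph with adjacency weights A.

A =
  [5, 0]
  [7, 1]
A^⊗3 =
  [8, 2]
  [9, 3]

Each entry (A^⊗3)_ij equals the minimum over all length-3 walks i = v_0 → v_1 → … → v_3 = j of Σ_t A[v_t][v_{t+1}]. For example, for (i, j) = (0, 1) we minimise over 4 possible intermediate vertex sequences; the minimum is 2, attained along the walk 0 → 1 → 1 → 1.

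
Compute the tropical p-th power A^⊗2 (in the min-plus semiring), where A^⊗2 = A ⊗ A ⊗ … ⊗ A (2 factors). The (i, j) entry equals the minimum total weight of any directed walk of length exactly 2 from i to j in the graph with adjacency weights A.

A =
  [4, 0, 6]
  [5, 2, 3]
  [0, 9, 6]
A^⊗2 =
  [5, 2, 3]
  [3, 4, 5]
  [4, 0, 6]

Each entry (A^⊗2)_ij equals the minimum over all length-2 walks i = v_0 → v_1 → … → v_2 = j of Σ_t A[v_t][v_{t+1}]. For example, for (i, j) = (0, 2) we minimise over 3 possible intermediate vertex sequences; the minimum is 3, attained along the walk 0 → 1 → 2.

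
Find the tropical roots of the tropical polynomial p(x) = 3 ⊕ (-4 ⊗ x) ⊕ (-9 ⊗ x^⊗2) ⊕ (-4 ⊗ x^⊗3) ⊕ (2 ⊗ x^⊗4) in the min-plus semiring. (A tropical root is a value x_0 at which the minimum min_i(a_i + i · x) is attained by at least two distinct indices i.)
Roots: {-6, -5, 5, 7}

Each tropical root is a break point of the lower envelope of the lines y = a_i + i · x (there are 5 lines, with slopes 0, 1, ..., 4). Only the lines that attain the minimum somewhere contribute to roots; other lines are dominated. Here the surviving (envelope) indices are i = 4, i = 3, i = 2, i = 1, i = 0.
Intersections between consecutive envelope lines give the roots: for adjacent envelope indices i < j the intersection is x = (a_i − a_j) / (j − i). Reading off the sorted break points: {-6, -5, 5, 7}.
Verification: at each break x_0, at least two indices attain the minimum of min_i(a_i + i · x_0).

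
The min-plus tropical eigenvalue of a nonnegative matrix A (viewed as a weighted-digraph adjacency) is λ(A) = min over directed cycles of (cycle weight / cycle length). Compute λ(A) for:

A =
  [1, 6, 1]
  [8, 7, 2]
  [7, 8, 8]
λ(A) = 1

Enumerate directed cycles and compute their means (weight / length). Sample:
  cycle 0 → 0: weight = 1, length = 1, mean = 1/1 ≈ 1.000
  cycle 1 → 1: weight = 7, length = 1, mean = 7/1 ≈ 7.000
  cycle 2 → 2: weight = 8, length = 1, mean = 8/1 ≈ 8.000
  cycle 0 → 1 → 0: weight = 14, length = 2, mean = 14/2 ≈ 7.000
  cycle 0 → 2 → 0: weight = 8, length = 2, mean = 8/2 ≈ 4.000
  cycle 1 → 0 → 1: weight = 14, length = 2, mean = 14/2 ≈ 7.000
Minimum mean = 1.000, attained e.g. along the cycle 0 → 0 with weight 1 and length 1. So λ(A) = 1/1 = 1.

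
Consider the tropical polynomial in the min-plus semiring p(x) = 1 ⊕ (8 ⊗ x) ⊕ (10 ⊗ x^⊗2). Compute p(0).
p(0) = 1

A tropical monomial a ⊗ x^⊗i evaluates to a + i · x. Evaluating each term at x = 0:
  Term 0 contributes 1 + 0 · 0 = 1
  Term 1 contributes 8 + 1 · 0 = 8
  Term 2 contributes 10 + 2 · 0 = 10
p(0) = ⊕ of these = min[1, 8, 10] = 1.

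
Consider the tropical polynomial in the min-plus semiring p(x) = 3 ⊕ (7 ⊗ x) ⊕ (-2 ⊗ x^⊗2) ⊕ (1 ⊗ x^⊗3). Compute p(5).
p(5) = 3

A tropical monomial a ⊗ x^⊗i evaluates to a + i · x. Evaluating each term at x = 5:
  Term 0 contributes 3 + 0 · 5 = 3
  Term 1 contributes 7 + 1 · 5 = 12
  Term 2 contributes -2 + 2 · 5 = 8
  Term 3 contributes 1 + 3 · 5 = 16
p(5) = ⊕ of these = min[3, 12, 8, 16] = 3.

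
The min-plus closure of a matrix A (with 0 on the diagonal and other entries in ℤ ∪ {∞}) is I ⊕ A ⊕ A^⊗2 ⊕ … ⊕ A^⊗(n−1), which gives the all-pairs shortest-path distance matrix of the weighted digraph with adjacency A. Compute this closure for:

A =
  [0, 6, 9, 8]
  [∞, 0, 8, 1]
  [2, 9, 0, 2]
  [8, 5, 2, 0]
Closure =
  [0, 6, 9, 7]
  [5, 0, 3, 1]
  [2, 7, 0, 2]
  [4, 5, 2, 0]

This is the Floyd-Warshall all-pairs shortest-path computation. For each intermediate vertex k = 0, 1, …, 3, update dist[i][j] ← min(dist[i][j], dist[i][k] + dist[k][j]). The final matrix gives, for each (i, j), the minimum total weight of any directed path from i to j (possibly empty when i = j).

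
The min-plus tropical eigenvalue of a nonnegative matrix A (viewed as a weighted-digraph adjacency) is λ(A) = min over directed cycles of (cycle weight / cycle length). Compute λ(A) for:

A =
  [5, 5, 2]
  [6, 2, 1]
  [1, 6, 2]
λ(A) = 3/2

Enumerate directed cycles and compute their means (weight / length). Sample:
  cycle 0 → 0: weight = 5, length = 1, mean = 5/1 ≈ 5.000
  cycle 1 → 1: weight = 2, length = 1, mean = 2/1 ≈ 2.000
  cycle 2 → 2: weight = 2, length = 1, mean = 2/1 ≈ 2.000
  cycle 0 → 1 → 0: weight = 11, length = 2, mean = 11/2 ≈ 5.500
  cycle 0 → 2 → 0: weight = 3, length = 2, mean = 3/2 ≈ 1.500
  cycle 1 → 0 → 1: weight = 11, length = 2, mean = 11/2 ≈ 5.500
Minimum mean = 1.500, attained e.g. along the cycle 0 → 2 → 0 with weight 3 and length 2. So λ(A) = 3/2 = 3/2.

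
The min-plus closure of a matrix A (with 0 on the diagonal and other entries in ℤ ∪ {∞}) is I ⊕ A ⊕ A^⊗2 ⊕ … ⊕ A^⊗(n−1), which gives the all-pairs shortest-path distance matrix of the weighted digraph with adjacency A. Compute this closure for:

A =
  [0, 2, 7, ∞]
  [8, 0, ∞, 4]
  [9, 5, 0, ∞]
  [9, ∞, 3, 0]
Closure =
  [0, 2, 7, 6]
  [8, 0, 7, 4]
  [9, 5, 0, 9]
  [9, 8, 3, 0]

This is the Floyd-Warshall all-pairs shortest-path computation. For each intermediate vertex k = 0, 1, …, 3, update dist[i][j] ← min(dist[i][j], dist[i][k] + dist[k][j]). The final matrix gives, for each (i, j), the minimum total weight of any directed path from i to j (possibly empty when i = j).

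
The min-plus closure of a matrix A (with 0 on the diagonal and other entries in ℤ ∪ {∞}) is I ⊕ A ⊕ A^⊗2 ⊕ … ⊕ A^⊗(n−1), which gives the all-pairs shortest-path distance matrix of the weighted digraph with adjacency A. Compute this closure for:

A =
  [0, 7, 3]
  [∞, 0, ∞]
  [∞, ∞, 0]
Closure =
  [0, 7, 3]
  [∞, 0, ∞]
  [∞, ∞, 0]

This is the Floyd-Warshall all-pairs shortest-path computation. For each intermediate vertex k = 0, 1, …, 2, update dist[i][j] ← min(dist[i][j], dist[i][k] + dist[k][j]). The final matrix gives, for each (i, j), the minimum total weight of any directed path from i to j (possibly empty when i = j).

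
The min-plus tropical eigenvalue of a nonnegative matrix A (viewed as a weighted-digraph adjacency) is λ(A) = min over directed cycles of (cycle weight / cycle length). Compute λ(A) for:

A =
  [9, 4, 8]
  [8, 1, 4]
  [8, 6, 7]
λ(A) = 1

Enumerate directed cycles and compute their means (weight / length). Sample:
  cycle 0 → 0: weight = 9, length = 1, mean = 9/1 ≈ 9.000
  cycle 1 → 1: weight = 1, length = 1, mean = 1/1 ≈ 1.000
  cycle 2 → 2: weight = 7, length = 1, mean = 7/1 ≈ 7.000
  cycle 0 → 1 → 0: weight = 12, length = 2, mean = 12/2 ≈ 6.000
  cycle 0 → 2 → 0: weight = 16, length = 2, mean = 16/2 ≈ 8.000
  cycle 1 → 0 → 1: weight = 12, length = 2, mean = 12/2 ≈ 6.000
Minimum mean = 1.000, attained e.g. along the cycle 1 → 1 with weight 1 and length 1. So λ(A) = 1/1 = 1.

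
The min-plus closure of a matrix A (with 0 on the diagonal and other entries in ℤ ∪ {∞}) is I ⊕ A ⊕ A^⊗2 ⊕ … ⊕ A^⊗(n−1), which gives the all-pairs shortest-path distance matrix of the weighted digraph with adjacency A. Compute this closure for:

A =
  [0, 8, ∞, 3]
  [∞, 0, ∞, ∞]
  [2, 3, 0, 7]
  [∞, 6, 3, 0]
Closure =
  [0, 8, 6, 3]
  [∞, 0, ∞, ∞]
  [2, 3, 0, 5]
  [5, 6, 3, 0]

This is the Floyd-Warshall all-pairs shortest-path computation. For each intermediate vertex k = 0, 1, …, 3, update dist[i][j] ← min(dist[i][j], dist[i][k] + dist[k][j]). The final matrix gives, for each (i, j), the minimum total weight of any directed path from i to j (possibly empty when i = j).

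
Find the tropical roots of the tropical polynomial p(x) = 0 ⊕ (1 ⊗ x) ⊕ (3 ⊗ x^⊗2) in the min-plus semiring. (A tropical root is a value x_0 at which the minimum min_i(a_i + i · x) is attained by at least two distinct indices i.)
Roots: {-2, -1}

Each tropical root is a break point of the lower envelope of the lines y = a_i + i · x (there are 3 lines, with slopes 0, 1, ..., 2). Only the lines that attain the minimum somewhere contribute to roots; other lines are dominated. Here the surviving (envelope) indices are i = 2, i = 1, i = 0.
Intersections between consecutive envelope lines give the roots: for adjacent envelope indices i < j the intersection is x = (a_i − a_j) / (j − i). Reading off the sorted break points: {-2, -1}.
Verification: at each break x_0, at least two indices attain the minimum of min_i(a_i + i · x_0).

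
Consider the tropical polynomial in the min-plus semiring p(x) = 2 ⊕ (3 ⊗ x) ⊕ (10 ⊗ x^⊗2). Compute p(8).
p(8) = 2

A tropical monomial a ⊗ x^⊗i evaluates to a + i · x. Evaluating each term at x = 8:
  Term 0 contributes 2 + 0 · 8 = 2
  Term 1 contributes 3 + 1 · 8 = 11
  Term 2 contributes 10 + 2 · 8 = 26
p(8) = ⊕ of these = min[2, 11, 26] = 2.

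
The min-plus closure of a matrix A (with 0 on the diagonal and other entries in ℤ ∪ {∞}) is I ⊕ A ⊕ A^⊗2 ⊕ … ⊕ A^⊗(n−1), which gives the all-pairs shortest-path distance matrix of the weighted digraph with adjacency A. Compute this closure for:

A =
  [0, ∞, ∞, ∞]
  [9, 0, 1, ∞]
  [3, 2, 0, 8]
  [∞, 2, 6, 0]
Closure =
  [0, ∞, ∞, ∞]
  [4, 0, 1, 9]
  [3, 2, 0, 8]
  [6, 2, 3, 0]

This is the Floyd-Warshall all-pairs shortest-path computation. For each intermediate vertex k = 0, 1, …, 3, update dist[i][j] ← min(dist[i][j], dist[i][k] + dist[k][j]). The final matrix gives, for each (i, j), the minimum total weight of any directed path from i to j (possibly empty when i = j).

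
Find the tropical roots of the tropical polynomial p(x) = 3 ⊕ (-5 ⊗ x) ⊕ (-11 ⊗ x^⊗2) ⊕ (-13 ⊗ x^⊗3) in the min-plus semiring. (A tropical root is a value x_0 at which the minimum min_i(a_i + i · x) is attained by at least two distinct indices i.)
Roots: {2, 6, 8}

Each tropical root is a break point of the lower envelope of the lines y = a_i + i · x (there are 4 lines, with slopes 0, 1, ..., 3). Only the lines that attain the minimum somewhere contribute to roots; other lines are dominated. Here the surviving (envelope) indices are i = 3, i = 2, i = 1, i = 0.
Intersections between consecutive envelope lines give the roots: for adjacent envelope indices i < j the intersection is x = (a_i − a_j) / (j − i). Reading off the sorted break points: {2, 6, 8}.
Verification: at each break x_0, at least two indices attain the minimum of min_i(a_i + i · x_0).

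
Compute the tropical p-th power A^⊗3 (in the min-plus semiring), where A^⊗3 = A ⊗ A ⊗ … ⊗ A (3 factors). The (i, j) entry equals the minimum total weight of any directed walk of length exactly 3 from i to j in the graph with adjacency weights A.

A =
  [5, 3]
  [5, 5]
A^⊗3 =
  [13, 11]
  [13, 13]

Each entry (A^⊗3)_ij equals the minimum over all length-3 walks i = v_0 → v_1 → … → v_3 = j of Σ_t A[v_t][v_{t+1}]. For example, for (i, j) = (0, 1) we minimise over 4 possible intermediate vertex sequences; the minimum is 11, attained along the walk 0 → 1 → 0 → 1.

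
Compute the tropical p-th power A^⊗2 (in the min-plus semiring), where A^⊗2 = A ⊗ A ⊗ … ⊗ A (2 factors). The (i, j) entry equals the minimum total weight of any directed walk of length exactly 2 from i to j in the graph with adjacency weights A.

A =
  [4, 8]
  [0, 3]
A^⊗2 =
  [8, 11]
  [3, 6]

Each entry (A^⊗2)_ij equals the minimum over all length-2 walks i = v_0 → v_1 → … → v_2 = j of Σ_t A[v_t][v_{t+1}]. For example, for (i, j) = (0, 1) we minimise over 2 possible intermediate vertex sequences; the minimum is 11, attained along the walk 0 → 1 → 1.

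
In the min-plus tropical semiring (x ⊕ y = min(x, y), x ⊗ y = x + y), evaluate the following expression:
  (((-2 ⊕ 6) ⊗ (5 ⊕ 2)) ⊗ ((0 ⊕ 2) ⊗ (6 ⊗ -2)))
(((-2 ⊕ 6) ⊗ (5 ⊕ 2)) ⊗ ((0 ⊕ 2) ⊗ (6 ⊗ -2))) = 4

Expand innermost to outermost. Recall ⊕ takes the minimum of its arguments and ⊗ takes their sum. Working out the expression (((-2 ⊕ 6) ⊗ (5 ⊕ 2)) ⊗ ((0 ⊕ 2) ⊗ (6 ⊗ -2))) gives 4.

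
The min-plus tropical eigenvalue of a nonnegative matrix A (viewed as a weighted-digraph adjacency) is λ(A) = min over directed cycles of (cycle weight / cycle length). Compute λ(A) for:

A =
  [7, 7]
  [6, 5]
λ(A) = 5

Enumerate directed cycles and compute their means (weight / length). Sample:
  cycle 0 → 0: weight = 7, length = 1, mean = 7/1 ≈ 7.000
  cycle 1 → 1: weight = 5, length = 1, mean = 5/1 ≈ 5.000
  cycle 0 → 1 → 0: weight = 13, length = 2, mean = 13/2 ≈ 6.500
  cycle 1 → 0 → 1: weight = 13, length = 2, mean = 13/2 ≈ 6.500
Minimum mean = 5.000, attained e.g. along the cycle 1 → 1 with weight 5 and length 1. So λ(A) = 5/1 = 5.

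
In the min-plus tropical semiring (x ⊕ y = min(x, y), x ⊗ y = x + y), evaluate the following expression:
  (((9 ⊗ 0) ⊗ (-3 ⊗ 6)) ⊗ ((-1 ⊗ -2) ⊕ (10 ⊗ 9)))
(((9 ⊗ 0) ⊗ (-3 ⊗ 6)) ⊗ ((-1 ⊗ -2) ⊕ (10 ⊗ 9))) = 9

Expand innermost to outermost. Recall ⊕ takes the minimum of its arguments and ⊗ takes their sum. Working out the expression (((9 ⊗ 0) ⊗ (-3 ⊗ 6)) ⊗ ((-1 ⊗ -2) ⊕ (10 ⊗ 9))) gives 9.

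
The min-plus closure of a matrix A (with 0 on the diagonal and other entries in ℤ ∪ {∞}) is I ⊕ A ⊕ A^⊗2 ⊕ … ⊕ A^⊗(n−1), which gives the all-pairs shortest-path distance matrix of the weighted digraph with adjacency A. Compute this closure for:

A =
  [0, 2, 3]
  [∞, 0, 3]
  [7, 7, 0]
Closure =
  [0, 2, 3]
  [10, 0, 3]
  [7, 7, 0]

This is the Floyd-Warshall all-pairs shortest-path computation. For each intermediate vertex k = 0, 1, …, 2, update dist[i][j] ← min(dist[i][j], dist[i][k] + dist[k][j]). The final matrix gives, for each (i, j), the minimum total weight of any directed path from i to j (possibly empty when i = j).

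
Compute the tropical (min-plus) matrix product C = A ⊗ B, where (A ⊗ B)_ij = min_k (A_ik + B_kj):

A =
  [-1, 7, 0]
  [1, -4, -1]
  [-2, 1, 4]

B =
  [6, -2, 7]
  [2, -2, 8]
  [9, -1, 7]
A ⊗ B =
  [5, -3, 6]
  [-2, -6, 4]
  [3, -4, 5]

Apply the min-plus product entry-by-entry:
  C[0][0] = min over k of (A[0][0] + B[0][0] = -1 + 6 = 5, A[0][1] + B[1][0] = 7 + 2 = 9, A[0][2] + B[2][0] = 0 + 9 = 9) = 5 (attained at k = 0)
  C[0][1] = min over k of (A[0][0] + B[0][1] = -1 + -2 = -3, A[0][1] + B[1][1] = 7 + -2 = 5, A[0][2] + B[2][1] = 0 + -1 = -1) = -3 (attained at k = 0)
  C[0][2] = min over k of (A[0][0] + B[0][2] = -1 + 7 = 6, A[0][1] + B[1][2] = 7 + 8 = 15, A[0][2] + B[2][2] = 0 + 7 = 7) = 6 (attained at k = 0)
  C[1][0] = min over k of (A[1][0] + B[0][0] = 1 + 6 = 7, A[1][1] + B[1][0] = -4 + 2 = -2, A[1][2] + B[2][0] = -1 + 9 = 8) = -2 (attained at k = 1)
  C[1][1] = min over k of (A[1][0] + B[0][1] = 1 + -2 = -1, A[1][1] + B[1][1] = -4 + -2 = -6, A[1][2] + B[2][1] = -1 + -1 = -2) = -6 (attained at k = 1)
  C[1][2] = min over k of (A[1][0] + B[0][2] = 1 + 7 = 8, A[1][1] + B[1][2] = -4 + 8 = 4, A[1][2] + B[2][2] = -1 + 7 = 6) = 4 (attained at k = 1)
  C[2][0] = min over k of (A[2][0] + B[0][0] = -2 + 6 = 4, A[2][1] + B[1][0] = 1 + 2 = 3, A[2][2] + B[2][0] = 4 + 9 = 13) = 3 (attained at k = 1)
  C[2][1] = min over k of (A[2][0] + B[0][1] = -2 + -2 = -4, A[2][1] + B[1][1] = 1 + -2 = -1, A[2][2] + B[2][1] = 4 + -1 = 3) = -4 (attained at k = 0)
  C[2][2] = min over k of (A[2][0] + B[0][2] = -2 + 7 = 5, A[2][1] + B[1][2] = 1 + 8 = 9, A[2][2] + B[2][2] = 4 + 7 = 11) = 5 (attained at k = 0)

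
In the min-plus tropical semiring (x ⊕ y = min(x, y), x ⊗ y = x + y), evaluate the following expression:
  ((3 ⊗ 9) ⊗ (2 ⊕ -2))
((3 ⊗ 9) ⊗ (2 ⊕ -2)) = 10

Expand innermost to outermost. Recall ⊕ takes the minimum of its arguments and ⊗ takes their sum. Working out the expression ((3 ⊗ 9) ⊗ (2 ⊕ -2)) gives 10.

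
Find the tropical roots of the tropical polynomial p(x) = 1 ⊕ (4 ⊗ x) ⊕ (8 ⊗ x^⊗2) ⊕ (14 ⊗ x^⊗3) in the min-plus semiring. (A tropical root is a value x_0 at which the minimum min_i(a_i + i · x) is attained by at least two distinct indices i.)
Roots: {-6, -4, -3}

Each tropical root is a break point of the lower envelope of the lines y = a_i + i · x (there are 4 lines, with slopes 0, 1, ..., 3). Only the lines that attain the minimum somewhere contribute to roots; other lines are dominated. Here the surviving (envelope) indices are i = 3, i = 2, i = 1, i = 0.
Intersections between consecutive envelope lines give the roots: for adjacent envelope indices i < j the intersection is x = (a_i − a_j) / (j − i). Reading off the sorted break points: {-6, -4, -3}.
Verification: at each break x_0, at least two indices attain the minimum of min_i(a_i + i · x_0).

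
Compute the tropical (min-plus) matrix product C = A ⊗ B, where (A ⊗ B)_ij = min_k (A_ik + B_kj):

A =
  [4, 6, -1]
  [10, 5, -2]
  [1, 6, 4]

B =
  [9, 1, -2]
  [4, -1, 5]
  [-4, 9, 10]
A ⊗ B =
  [-5, 5, 2]
  [-6, 4, 8]
  [0, 2, -1]

Apply the min-plus product entry-by-entry:
  C[0][0] = min over k of (A[0][0] + B[0][0] = 4 + 9 = 13, A[0][1] + B[1][0] = 6 + 4 = 10, A[0][2] + B[2][0] = -1 + -4 = -5) = -5 (attained at k = 2)
  C[0][1] = min over k of (A[0][0] + B[0][1] = 4 + 1 = 5, A[0][1] + B[1][1] = 6 + -1 = 5, A[0][2] + B[2][1] = -1 + 9 = 8) = 5 (attained at k = 0)
  C[0][2] = min over k of (A[0][0] + B[0][2] = 4 + -2 = 2, A[0][1] + B[1][2] = 6 + 5 = 11, A[0][2] + B[2][2] = -1 + 10 = 9) = 2 (attained at k = 0)
  C[1][0] = min over k of (A[1][0] + B[0][0] = 10 + 9 = 19, A[1][1] + B[1][0] = 5 + 4 = 9, A[1][2] + B[2][0] = -2 + -4 = -6) = -6 (attained at k = 2)
  C[1][1] = min over k of (A[1][0] + B[0][1] = 10 + 1 = 11, A[1][1] + B[1][1] = 5 + -1 = 4, A[1][2] + B[2][1] = -2 + 9 = 7) = 4 (attained at k = 1)
  C[1][2] = min over k of (A[1][0] + B[0][2] = 10 + -2 = 8, A[1][1] + B[1][2] = 5 + 5 = 10, A[1][2] + B[2][2] = -2 + 10 = 8) = 8 (attained at k = 0)
  C[2][0] = min over k of (A[2][0] + B[0][0] = 1 + 9 = 10, A[2][1] + B[1][0] = 6 + 4 = 10, A[2][2] + B[2][0] = 4 + -4 = 0) = 0 (attained at k = 2)
  C[2][1] = min over k of (A[2][0] + B[0][1] = 1 + 1 = 2, A[2][1] + B[1][1] = 6 + -1 = 5, A[2][2] + B[2][1] = 4 + 9 = 13) = 2 (attained at k = 0)
  C[2][2] = min over k of (A[2][0] + B[0][2] = 1 + -2 = -1, A[2][1] + B[1][2] = 6 + 5 = 11, A[2][2] + B[2][2] = 4 + 10 = 14) = -1 (attained at k = 0)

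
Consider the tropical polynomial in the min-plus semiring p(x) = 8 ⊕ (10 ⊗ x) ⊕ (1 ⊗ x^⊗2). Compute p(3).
p(3) = 7

A tropical monomial a ⊗ x^⊗i evaluates to a + i · x. Evaluating each term at x = 3:
  Term 0 contributes 8 + 0 · 3 = 8
  Term 1 contributes 10 + 1 · 3 = 13
  Term 2 contributes 1 + 2 · 3 = 7
p(3) = ⊕ of these = min[8, 13, 7] = 7.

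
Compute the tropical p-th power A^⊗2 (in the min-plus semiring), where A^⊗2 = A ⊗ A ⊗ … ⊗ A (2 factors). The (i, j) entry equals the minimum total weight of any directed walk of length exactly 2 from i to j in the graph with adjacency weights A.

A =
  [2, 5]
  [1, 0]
A^⊗2 =
  [4, 5]
  [1, 0]

Each entry (A^⊗2)_ij equals the minimum over all length-2 walks i = v_0 → v_1 → … → v_2 = j of Σ_t A[v_t][v_{t+1}]. For example, for (i, j) = (0, 1) we minimise over 2 possible intermediate vertex sequences; the minimum is 5, attained along the walk 0 → 1 → 1.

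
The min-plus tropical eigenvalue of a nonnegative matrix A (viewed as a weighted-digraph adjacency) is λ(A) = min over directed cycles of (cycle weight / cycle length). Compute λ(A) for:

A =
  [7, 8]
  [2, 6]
λ(A) = 5

Enumerate directed cycles and compute their means (weight / length). Sample:
  cycle 0 → 0: weight = 7, length = 1, mean = 7/1 ≈ 7.000
  cycle 1 → 1: weight = 6, length = 1, mean = 6/1 ≈ 6.000
  cycle 0 → 1 → 0: weight = 10, length = 2, mean = 10/2 ≈ 5.000
  cycle 1 → 0 → 1: weight = 10, length = 2, mean = 10/2 ≈ 5.000
Minimum mean = 5.000, attained e.g. along the cycle 0 → 1 → 0 with weight 10 and length 2. So λ(A) = 10/2 = 5.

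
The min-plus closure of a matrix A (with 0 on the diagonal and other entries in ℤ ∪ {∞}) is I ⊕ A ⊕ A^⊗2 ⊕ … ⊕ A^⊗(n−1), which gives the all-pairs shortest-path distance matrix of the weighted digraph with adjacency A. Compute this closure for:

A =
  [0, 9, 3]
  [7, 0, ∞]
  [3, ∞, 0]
Closure =
  [0, 9, 3]
  [7, 0, 10]
  [3, 12, 0]

This is the Floyd-Warshall all-pairs shortest-path computation. For each intermediate vertex k = 0, 1, …, 2, update dist[i][j] ← min(dist[i][j], dist[i][k] + dist[k][j]). The final matrix gives, for each (i, j), the minimum total weight of any directed path from i to j (possibly empty when i = j).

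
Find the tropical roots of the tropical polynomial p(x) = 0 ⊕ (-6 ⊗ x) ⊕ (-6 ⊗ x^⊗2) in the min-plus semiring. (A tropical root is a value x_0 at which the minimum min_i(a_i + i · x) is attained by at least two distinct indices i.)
Roots: {0, 6}

Each tropical root is a break point of the lower envelope of the lines y = a_i + i · x (there are 3 lines, with slopes 0, 1, ..., 2). Only the lines that attain the minimum somewhere contribute to roots; other lines are dominated. Here the surviving (envelope) indices are i = 2, i = 1, i = 0.
Intersections between consecutive envelope lines give the roots: for adjacent envelope indices i < j the intersection is x = (a_i − a_j) / (j − i). Reading off the sorted break points: {0, 6}.
Verification: at each break x_0, at least two indices attain the minimum of min_i(a_i + i · x_0).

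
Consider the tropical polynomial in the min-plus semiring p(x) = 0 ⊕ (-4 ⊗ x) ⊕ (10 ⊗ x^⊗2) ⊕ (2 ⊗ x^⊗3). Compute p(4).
p(4) = 0

A tropical monomial a ⊗ x^⊗i evaluates to a + i · x. Evaluating each term at x = 4:
  Term 0 contributes 0 + 0 · 4 = 0
  Term 1 contributes -4 + 1 · 4 = 0
  Term 2 contributes 10 + 2 · 4 = 18
  Term 3 contributes 2 + 3 · 4 = 14
p(4) = ⊕ of these = min[0, 0, 18, 14] = 0.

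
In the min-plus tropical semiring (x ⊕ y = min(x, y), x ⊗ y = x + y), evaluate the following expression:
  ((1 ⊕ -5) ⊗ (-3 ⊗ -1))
((1 ⊕ -5) ⊗ (-3 ⊗ -1)) = -9

Expand innermost to outermost. Recall ⊕ takes the minimum of its arguments and ⊗ takes their sum. Working out the expression ((1 ⊕ -5) ⊗ (-3 ⊗ -1)) gives -9.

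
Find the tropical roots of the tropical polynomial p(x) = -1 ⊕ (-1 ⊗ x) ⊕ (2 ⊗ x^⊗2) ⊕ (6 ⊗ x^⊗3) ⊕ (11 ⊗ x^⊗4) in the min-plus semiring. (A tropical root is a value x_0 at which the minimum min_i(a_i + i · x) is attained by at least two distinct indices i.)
Roots: {-5, -4, -3, 0}

Each tropical root is a break point of the lower envelope of the lines y = a_i + i · x (there are 5 lines, with slopes 0, 1, ..., 4). Only the lines that attain the minimum somewhere contribute to roots; other lines are dominated. Here the surviving (envelope) indices are i = 4, i = 3, i = 2, i = 1, i = 0.
Intersections between consecutive envelope lines give the roots: for adjacent envelope indices i < j the intersection is x = (a_i − a_j) / (j − i). Reading off the sorted break points: {-5, -4, -3, 0}.
Verification: at each break x_0, at least two indices attain the minimum of min_i(a_i + i · x_0).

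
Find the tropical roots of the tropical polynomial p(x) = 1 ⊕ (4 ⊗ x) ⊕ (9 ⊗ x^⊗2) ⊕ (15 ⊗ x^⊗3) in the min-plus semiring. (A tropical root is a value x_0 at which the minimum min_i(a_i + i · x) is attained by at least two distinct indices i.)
Roots: {-6, -5, -3}

Each tropical root is a break point of the lower envelope of the lines y = a_i + i · x (there are 4 lines, with slopes 0, 1, ..., 3). Only the lines that attain the minimum somewhere contribute to roots; other lines are dominated. Here the surviving (envelope) indices are i = 3, i = 2, i = 1, i = 0.
Intersections between consecutive envelope lines give the roots: for adjacent envelope indices i < j the intersection is x = (a_i − a_j) / (j − i). Reading off the sorted break points: {-6, -5, -3}.
Verification: at each break x_0, at least two indices attain the minimum of min_i(a_i + i · x_0).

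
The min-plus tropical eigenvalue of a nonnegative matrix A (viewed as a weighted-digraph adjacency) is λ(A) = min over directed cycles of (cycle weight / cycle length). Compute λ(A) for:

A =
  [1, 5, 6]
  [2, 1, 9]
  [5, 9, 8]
λ(A) = 1

Enumerate directed cycles and compute their means (weight / length). Sample:
  cycle 0 → 0: weight = 1, length = 1, mean = 1/1 ≈ 1.000
  cycle 1 → 1: weight = 1, length = 1, mean = 1/1 ≈ 1.000
  cycle 2 → 2: weight = 8, length = 1, mean = 8/1 ≈ 8.000
  cycle 0 → 1 → 0: weight = 7, length = 2, mean = 7/2 ≈ 3.500
  cycle 0 → 2 → 0: weight = 11, length = 2, mean = 11/2 ≈ 5.500
  cycle 1 → 0 → 1: weight = 7, length = 2, mean = 7/2 ≈ 3.500
Minimum mean = 1.000, attained e.g. along the cycle 0 → 0 with weight 1 and length 1. So λ(A) = 1/1 = 1.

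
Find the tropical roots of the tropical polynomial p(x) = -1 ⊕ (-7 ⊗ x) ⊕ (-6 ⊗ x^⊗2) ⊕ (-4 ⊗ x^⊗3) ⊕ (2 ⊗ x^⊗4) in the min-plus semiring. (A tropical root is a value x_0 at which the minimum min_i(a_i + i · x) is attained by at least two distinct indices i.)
Roots: {-6, -2, -1, 6}

Each tropical root is a break point of the lower envelope of the lines y = a_i + i · x (there are 5 lines, with slopes 0, 1, ..., 4). Only the lines that attain the minimum somewhere contribute to roots; other lines are dominated. Here the surviving (envelope) indices are i = 4, i = 3, i = 2, i = 1, i = 0.
Intersections between consecutive envelope lines give the roots: for adjacent envelope indices i < j the intersection is x = (a_i − a_j) / (j − i). Reading off the sorted break points: {-6, -2, -1, 6}.
Verification: at each break x_0, at least two indices attain the minimum of min_i(a_i + i · x_0).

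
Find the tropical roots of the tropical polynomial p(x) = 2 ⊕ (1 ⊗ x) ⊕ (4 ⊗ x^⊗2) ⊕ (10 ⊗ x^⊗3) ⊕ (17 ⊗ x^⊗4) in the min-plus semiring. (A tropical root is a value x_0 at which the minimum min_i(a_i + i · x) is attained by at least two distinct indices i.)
Roots: {-7, -6, -3, 1}

Each tropical root is a break point of the lower envelope of the lines y = a_i + i · x (there are 5 lines, with slopes 0, 1, ..., 4). Only the lines that attain the minimum somewhere contribute to roots; other lines are dominated. Here the surviving (envelope) indices are i = 4, i = 3, i = 2, i = 1, i = 0.
Intersections between consecutive envelope lines give the roots: for adjacent envelope indices i < j the intersection is x = (a_i − a_j) / (j − i). Reading off the sorted break points: {-7, -6, -3, 1}.
Verification: at each break x_0, at least two indices attain the minimum of min_i(a_i + i · x_0).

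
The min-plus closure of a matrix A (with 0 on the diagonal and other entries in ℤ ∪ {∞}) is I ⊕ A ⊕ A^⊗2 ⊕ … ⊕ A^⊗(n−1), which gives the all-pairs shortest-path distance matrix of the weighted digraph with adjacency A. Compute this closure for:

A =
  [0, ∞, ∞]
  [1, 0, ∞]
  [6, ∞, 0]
Closure =
  [0, ∞, ∞]
  [1, 0, ∞]
  [6, ∞, 0]

This is the Floyd-Warshall all-pairs shortest-path computation. For each intermediate vertex k = 0, 1, …, 2, update dist[i][j] ← min(dist[i][j], dist[i][k] + dist[k][j]). The final matrix gives, for each (i, j), the minimum total weight of any directed path from i to j (possibly empty when i = j).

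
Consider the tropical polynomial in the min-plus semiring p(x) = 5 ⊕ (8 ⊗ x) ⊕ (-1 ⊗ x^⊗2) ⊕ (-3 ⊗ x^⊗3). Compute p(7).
p(7) = 5

A tropical monomial a ⊗ x^⊗i evaluates to a + i · x. Evaluating each term at x = 7:
  Term 0 contributes 5 + 0 · 7 = 5
  Term 1 contributes 8 + 1 · 7 = 15
  Term 2 contributes -1 + 2 · 7 = 13
  Term 3 contributes -3 + 3 · 7 = 18
p(7) = ⊕ of these = min[5, 15, 13, 18] = 5.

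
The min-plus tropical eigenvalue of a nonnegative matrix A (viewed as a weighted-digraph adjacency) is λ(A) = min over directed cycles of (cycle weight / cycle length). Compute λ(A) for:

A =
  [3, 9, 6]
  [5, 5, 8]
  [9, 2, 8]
λ(A) = 3

Enumerate directed cycles and compute their means (weight / length). Sample:
  cycle 0 → 0: weight = 3, length = 1, mean = 3/1 ≈ 3.000
  cycle 1 → 1: weight = 5, length = 1, mean = 5/1 ≈ 5.000
  cycle 2 → 2: weight = 8, length = 1, mean = 8/1 ≈ 8.000
  cycle 0 → 1 → 0: weight = 14, length = 2, mean = 14/2 ≈ 7.000
  cycle 0 → 2 → 0: weight = 15, length = 2, mean = 15/2 ≈ 7.500
  cycle 1 → 0 → 1: weight = 14, length = 2, mean = 14/2 ≈ 7.000
Minimum mean = 3.000, attained e.g. along the cycle 0 → 0 with weight 3 and length 1. So λ(A) = 3/1 = 3.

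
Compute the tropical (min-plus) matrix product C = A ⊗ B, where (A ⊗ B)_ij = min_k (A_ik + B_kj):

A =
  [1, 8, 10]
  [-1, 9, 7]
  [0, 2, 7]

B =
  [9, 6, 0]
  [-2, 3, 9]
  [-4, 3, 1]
A ⊗ B =
  [6, 7, 1]
  [3, 5, -1]
  [0, 5, 0]

Apply the min-plus product entry-by-entry:
  C[0][0] = min over k of (A[0][0] + B[0][0] = 1 + 9 = 10, A[0][1] + B[1][0] = 8 + -2 = 6, A[0][2] + B[2][0] = 10 + -4 = 6) = 6 (attained at k = 1)
  C[0][1] = min over k of (A[0][0] + B[0][1] = 1 + 6 = 7, A[0][1] + B[1][1] = 8 + 3 = 11, A[0][2] + B[2][1] = 10 + 3 = 13) = 7 (attained at k = 0)
  C[0][2] = min over k of (A[0][0] + B[0][2] = 1 + 0 = 1, A[0][1] + B[1][2] = 8 + 9 = 17, A[0][2] + B[2][2] = 10 + 1 = 11) = 1 (attained at k = 0)
  C[1][0] = min over k of (A[1][0] + B[0][0] = -1 + 9 = 8, A[1][1] + B[1][0] = 9 + -2 = 7, A[1][2] + B[2][0] = 7 + -4 = 3) = 3 (attained at k = 2)
  C[1][1] = min over k of (A[1][0] + B[0][1] = -1 + 6 = 5, A[1][1] + B[1][1] = 9 + 3 = 12, A[1][2] + B[2][1] = 7 + 3 = 10) = 5 (attained at k = 0)
  C[1][2] = min over k of (A[1][0] + B[0][2] = -1 + 0 = -1, A[1][1] + B[1][2] = 9 + 9 = 18, A[1][2] + B[2][2] = 7 + 1 = 8) = -1 (attained at k = 0)
  C[2][0] = min over k of (A[2][0] + B[0][0] = 0 + 9 = 9, A[2][1] + B[1][0] = 2 + -2 = 0, A[2][2] + B[2][0] = 7 + -4 = 3) = 0 (attained at k = 1)
  C[2][1] = min over k of (A[2][0] + B[0][1] = 0 + 6 = 6, A[2][1] + B[1][1] = 2 + 3 = 5, A[2][2] + B[2][1] = 7 + 3 = 10) = 5 (attained at k = 1)
  C[2][2] = min over k of (A[2][0] + B[0][2] = 0 + 0 = 0, A[2][1] + B[1][2] = 2 + 9 = 11, A[2][2] + B[2][2] = 7 + 1 = 8) = 0 (attained at k = 0)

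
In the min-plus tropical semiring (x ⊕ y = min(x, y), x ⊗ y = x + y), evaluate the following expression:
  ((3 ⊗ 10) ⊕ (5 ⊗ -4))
((3 ⊗ 10) ⊕ (5 ⊗ -4)) = 1

Expand innermost to outermost. Recall ⊕ takes the minimum of its arguments and ⊗ takes their sum. Working out the expression ((3 ⊗ 10) ⊕ (5 ⊗ -4)) gives 1.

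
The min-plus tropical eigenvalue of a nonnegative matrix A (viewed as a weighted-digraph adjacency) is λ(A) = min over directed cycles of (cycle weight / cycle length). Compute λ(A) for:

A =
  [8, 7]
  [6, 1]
λ(A) = 1

Enumerate directed cycles and compute their means (weight / length). Sample:
  cycle 0 → 0: weight = 8, length = 1, mean = 8/1 ≈ 8.000
  cycle 1 → 1: weight = 1, length = 1, mean = 1/1 ≈ 1.000
  cycle 0 → 1 → 0: weight = 13, length = 2, mean = 13/2 ≈ 6.500
  cycle 1 → 0 → 1: weight = 13, length = 2, mean = 13/2 ≈ 6.500
Minimum mean = 1.000, attained e.g. along the cycle 1 → 1 with weight 1 and length 1. So λ(A) = 1/1 = 1.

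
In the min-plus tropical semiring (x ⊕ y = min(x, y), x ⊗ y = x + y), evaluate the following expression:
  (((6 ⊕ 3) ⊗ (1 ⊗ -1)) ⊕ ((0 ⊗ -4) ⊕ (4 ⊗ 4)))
(((6 ⊕ 3) ⊗ (1 ⊗ -1)) ⊕ ((0 ⊗ -4) ⊕ (4 ⊗ 4))) = -4

Expand innermost to outermost. Recall ⊕ takes the minimum of its arguments and ⊗ takes their sum. Working out the expression (((6 ⊕ 3) ⊗ (1 ⊗ -1)) ⊕ ((0 ⊗ -4) ⊕ (4 ⊗ 4))) gives -4.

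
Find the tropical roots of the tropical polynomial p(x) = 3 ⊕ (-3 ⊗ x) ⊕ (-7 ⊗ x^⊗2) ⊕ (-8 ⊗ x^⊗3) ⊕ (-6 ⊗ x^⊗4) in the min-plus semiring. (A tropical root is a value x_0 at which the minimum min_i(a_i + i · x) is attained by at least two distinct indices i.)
Roots: {-2, 1, 4, 6}

Each tropical root is a break point of the lower envelope of the lines y = a_i + i · x (there are 5 lines, with slopes 0, 1, ..., 4). Only the lines that attain the minimum somewhere contribute to roots; other lines are dominated. Here the surviving (envelope) indices are i = 4, i = 3, i = 2, i = 1, i = 0.
Intersections between consecutive envelope lines give the roots: for adjacent envelope indices i < j the intersection is x = (a_i − a_j) / (j − i). Reading off the sorted break points: {-2, 1, 4, 6}.
Verification: at each break x_0, at least two indices attain the minimum of min_i(a_i + i · x_0).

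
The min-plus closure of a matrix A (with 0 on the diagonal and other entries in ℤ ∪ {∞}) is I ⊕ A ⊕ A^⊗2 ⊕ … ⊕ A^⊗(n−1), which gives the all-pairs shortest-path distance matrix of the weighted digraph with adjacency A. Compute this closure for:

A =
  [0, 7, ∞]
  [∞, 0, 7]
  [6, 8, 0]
Closure =
  [0, 7, 14]
  [13, 0, 7]
  [6, 8, 0]

This is the Floyd-Warshall all-pairs shortest-path computation. For each intermediate vertex k = 0, 1, …, 2, update dist[i][j] ← min(dist[i][j], dist[i][k] + dist[k][j]). The final matrix gives, for each (i, j), the minimum total weight of any directed path from i to j (possibly empty when i = j).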